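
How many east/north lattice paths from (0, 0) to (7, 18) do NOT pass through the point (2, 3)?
Number of paths = 325660

Total paths from (0, 0) to (7, 18): C(25, 7) = 480700. Paths through (2, 3): (paths (0, 0) → (2, 3)) × (paths (2, 3) → (7, 18)) = C(5, 2) · C(20, 5) = 10 · 15504 = 155040. Avoidance count = 480700 − 155040 = 325660.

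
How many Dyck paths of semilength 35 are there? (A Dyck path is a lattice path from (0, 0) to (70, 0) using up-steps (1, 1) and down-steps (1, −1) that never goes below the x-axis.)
C_35 = 3116285494907301262

These Dyck paths are counted by the Catalan number C_n = (1/(n + 1)) · C(2n, n). For n = 35: C_35 = (1/36) · C(70, 35) = 112186277816662845432/36 = 3116285494907301262.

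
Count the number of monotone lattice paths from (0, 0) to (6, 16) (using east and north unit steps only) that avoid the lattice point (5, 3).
Number of paths = 73829

Total paths from (0, 0) to (6, 16): C(22, 6) = 74613. Paths through (5, 3): (paths (0, 0) → (5, 3)) × (paths (5, 3) → (6, 16)) = C(8, 5) · C(14, 1) = 56 · 14 = 784. Avoidance count = 74613 − 784 = 73829.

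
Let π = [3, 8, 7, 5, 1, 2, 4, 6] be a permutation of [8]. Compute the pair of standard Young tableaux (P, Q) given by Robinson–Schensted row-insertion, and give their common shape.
P = [1, 2, 4, 6] / [3, 5] / [7] / [8];  Q = [1, 2, 7, 8] / [3, 6] / [4] / [5];  common shape = (4, 2, 1, 1)

Row-insert the values π_1, π_2, … into P one at a time, bumping the leftmost entry strictly greater than the inserted value down to the next row. The recording tableau Q records, in position (i, j), the step at which that cell was added to P.
  Insert 3 (step 1): P = [3];  Q = [1]
  Insert 8 (step 2): P = [3, 8];  Q = [1, 2]
  Insert 7 (step 3): P = [3, 7] / [8];  Q = [1, 2] / [3]
  Insert 5 (step 4): P = [3, 5] / [7] / [8];  Q = [1, 2] / [3] / [4]
  Insert 1 (step 5): P = [1, 5] / [3] / [7] / [8];  Q = [1, 2] / [3] / [4] / [5]
  Insert 2 (step 6): P = [1, 2] / [3, 5] / [7] / [8];  Q = [1, 2] / [3, 6] / [4] / [5]
  Insert 4 (step 7): P = [1, 2, 4] / [3, 5] / [7] / [8];  Q = [1, 2, 7] / [3, 6] / [4] / [5]
  Insert 6 (step 8): P = [1, 2, 4, 6] / [3, 5] / [7] / [8];  Q = [1, 2, 7, 8] / [3, 6] / [4] / [5]
Final shape: (4, 2, 1, 1).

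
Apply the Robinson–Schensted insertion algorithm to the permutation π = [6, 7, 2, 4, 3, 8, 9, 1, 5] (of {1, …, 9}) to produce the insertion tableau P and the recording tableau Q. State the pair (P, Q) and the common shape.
P = [1, 3, 5, 9] / [2, 7, 8] / [4] / [6];  Q = [1, 2, 6, 7] / [3, 4, 9] / [5] / [8];  common shape = (4, 3, 1, 1)

Row-insert the values π_1, π_2, … into P one at a time, bumping the leftmost entry strictly greater than the inserted value down to the next row. The recording tableau Q records, in position (i, j), the step at which that cell was added to P.
  Insert 6 (step 1): P = [6];  Q = [1]
  Insert 7 (step 2): P = [6, 7];  Q = [1, 2]
  Insert 2 (step 3): P = [2, 7] / [6];  Q = [1, 2] / [3]
  Insert 4 (step 4): P = [2, 4] / [6, 7];  Q = [1, 2] / [3, 4]
  Insert 3 (step 5): P = [2, 3] / [4, 7] / [6];  Q = [1, 2] / [3, 4] / [5]
  Insert 8 (step 6): P = [2, 3, 8] / [4, 7] / [6];  Q = [1, 2, 6] / [3, 4] / [5]
  Insert 9 (step 7): P = [2, 3, 8, 9] / [4, 7] / [6];  Q = [1, 2, 6, 7] / [3, 4] / [5]
  Insert 1 (step 8): P = [1, 3, 8, 9] / [2, 7] / [4] / [6];  Q = [1, 2, 6, 7] / [3, 4] / [5] / [8]
  Insert 5 (step 9): P = [1, 3, 5, 9] / [2, 7, 8] / [4] / [6];  Q = [1, 2, 6, 7] / [3, 4, 9] / [5] / [8]
Final shape: (4, 3, 1, 1).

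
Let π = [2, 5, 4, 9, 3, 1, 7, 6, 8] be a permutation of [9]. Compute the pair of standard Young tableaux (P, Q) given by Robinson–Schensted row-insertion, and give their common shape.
P = [1, 3, 6, 8] / [2, 7] / [4, 9] / [5];  Q = [1, 2, 4, 9] / [3, 7] / [5, 8] / [6];  common shape = (4, 2, 2, 1)

Row-insert the values π_1, π_2, … into P one at a time, bumping the leftmost entry strictly greater than the inserted value down to the next row. The recording tableau Q records, in position (i, j), the step at which that cell was added to P.
  Insert 2 (step 1): P = [2];  Q = [1]
  Insert 5 (step 2): P = [2, 5];  Q = [1, 2]
  Insert 4 (step 3): P = [2, 4] / [5];  Q = [1, 2] / [3]
  Insert 9 (step 4): P = [2, 4, 9] / [5];  Q = [1, 2, 4] / [3]
  Insert 3 (step 5): P = [2, 3, 9] / [4] / [5];  Q = [1, 2, 4] / [3] / [5]
  Insert 1 (step 6): P = [1, 3, 9] / [2] / [4] / [5];  Q = [1, 2, 4] / [3] / [5] / [6]
  Insert 7 (step 7): P = [1, 3, 7] / [2, 9] / [4] / [5];  Q = [1, 2, 4] / [3, 7] / [5] / [6]
  Insert 6 (step 8): P = [1, 3, 6] / [2, 7] / [4, 9] / [5];  Q = [1, 2, 4] / [3, 7] / [5, 8] / [6]
  Insert 8 (step 9): P = [1, 3, 6, 8] / [2, 7] / [4, 9] / [5];  Q = [1, 2, 4, 9] / [3, 7] / [5, 8] / [6]
Final shape: (4, 2, 2, 1).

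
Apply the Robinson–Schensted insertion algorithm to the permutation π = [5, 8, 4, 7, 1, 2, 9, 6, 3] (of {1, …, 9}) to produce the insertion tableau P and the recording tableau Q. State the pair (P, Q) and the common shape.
P = [1, 2, 3] / [4, 6, 9] / [5, 7] / [8];  Q = [1, 2, 7] / [3, 4, 8] / [5, 6] / [9];  common shape = (3, 3, 2, 1)

Row-insert the values π_1, π_2, … into P one at a time, bumping the leftmost entry strictly greater than the inserted value down to the next row. The recording tableau Q records, in position (i, j), the step at which that cell was added to P.
  Insert 5 (step 1): P = [5];  Q = [1]
  Insert 8 (step 2): P = [5, 8];  Q = [1, 2]
  Insert 4 (step 3): P = [4, 8] / [5];  Q = [1, 2] / [3]
  Insert 7 (step 4): P = [4, 7] / [5, 8];  Q = [1, 2] / [3, 4]
  Insert 1 (step 5): P = [1, 7] / [4, 8] / [5];  Q = [1, 2] / [3, 4] / [5]
  Insert 2 (step 6): P = [1, 2] / [4, 7] / [5, 8];  Q = [1, 2] / [3, 4] / [5, 6]
  Insert 9 (step 7): P = [1, 2, 9] / [4, 7] / [5, 8];  Q = [1, 2, 7] / [3, 4] / [5, 6]
  Insert 6 (step 8): P = [1, 2, 6] / [4, 7, 9] / [5, 8];  Q = [1, 2, 7] / [3, 4, 8] / [5, 6]
  Insert 3 (step 9): P = [1, 2, 3] / [4, 6, 9] / [5, 7] / [8];  Q = [1, 2, 7] / [3, 4, 8] / [5, 6] / [9]
Final shape: (3, 3, 2, 1).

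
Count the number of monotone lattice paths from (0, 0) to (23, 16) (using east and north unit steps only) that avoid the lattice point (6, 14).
Number of paths = 37704633030

Total paths from (0, 0) to (23, 16): C(39, 23) = 37711260990. Paths through (6, 14): (paths (0, 0) → (6, 14)) × (paths (6, 14) → (23, 16)) = C(20, 6) · C(19, 17) = 38760 · 171 = 6627960. Avoidance count = 37711260990 − 6627960 = 37704633030.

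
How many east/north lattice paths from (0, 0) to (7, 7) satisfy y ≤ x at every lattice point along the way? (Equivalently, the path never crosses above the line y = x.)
Number of paths = 429

By the reflection principle (André's argument), the number of monotone paths to (7, 7) with n ≤ m that never go above y = x is C(14, 7) − C(14, 8) = 3432 − 3003 = 429.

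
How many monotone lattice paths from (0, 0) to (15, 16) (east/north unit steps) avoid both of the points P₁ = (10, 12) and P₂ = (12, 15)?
Number of paths = 175393199

Inclusion–exclusion. Total paths: C(31, 15) = 300540195. Through P₁: C(22, 10)·C(9, 5) = 81477396. Through P₂: C(27, 12)·C(4, 3) = 69535440. Since P₁ is strictly southwest of P₂, a monotone path through both must visit P₁ then P₂; paths through both = C(22, 10)·C(5, 2)·C(4, 3) = 25865840. Avoid both = 300540195 − 81477396 − 69535440 + 25865840 = 175393199.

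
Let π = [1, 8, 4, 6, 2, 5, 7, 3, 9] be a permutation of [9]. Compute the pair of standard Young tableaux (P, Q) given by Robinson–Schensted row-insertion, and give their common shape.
P = [1, 2, 3, 7, 9] / [4, 5] / [6] / [8];  Q = [1, 2, 4, 7, 9] / [3, 6] / [5] / [8];  common shape = (5, 2, 1, 1)

Row-insert the values π_1, π_2, … into P one at a time, bumping the leftmost entry strictly greater than the inserted value down to the next row. The recording tableau Q records, in position (i, j), the step at which that cell was added to P.
  Insert 1 (step 1): P = [1];  Q = [1]
  Insert 8 (step 2): P = [1, 8];  Q = [1, 2]
  Insert 4 (step 3): P = [1, 4] / [8];  Q = [1, 2] / [3]
  Insert 6 (step 4): P = [1, 4, 6] / [8];  Q = [1, 2, 4] / [3]
  Insert 2 (step 5): P = [1, 2, 6] / [4] / [8];  Q = [1, 2, 4] / [3] / [5]
  Insert 5 (step 6): P = [1, 2, 5] / [4, 6] / [8];  Q = [1, 2, 4] / [3, 6] / [5]
  Insert 7 (step 7): P = [1, 2, 5, 7] / [4, 6] / [8];  Q = [1, 2, 4, 7] / [3, 6] / [5]
  Insert 3 (step 8): P = [1, 2, 3, 7] / [4, 5] / [6] / [8];  Q = [1, 2, 4, 7] / [3, 6] / [5] / [8]
  Insert 9 (step 9): P = [1, 2, 3, 7, 9] / [4, 5] / [6] / [8];  Q = [1, 2, 4, 7, 9] / [3, 6] / [5] / [8]
Final shape: (5, 2, 1, 1).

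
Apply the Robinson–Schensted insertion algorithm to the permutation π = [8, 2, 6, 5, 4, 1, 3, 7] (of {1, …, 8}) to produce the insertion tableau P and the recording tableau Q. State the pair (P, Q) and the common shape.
P = [1, 3, 7] / [2, 4] / [5] / [6] / [8];  Q = [1, 3, 8] / [2, 7] / [4] / [5] / [6];  common shape = (3, 2, 1, 1, 1)

Row-insert the values π_1, π_2, … into P one at a time, bumping the leftmost entry strictly greater than the inserted value down to the next row. The recording tableau Q records, in position (i, j), the step at which that cell was added to P.
  Insert 8 (step 1): P = [8];  Q = [1]
  Insert 2 (step 2): P = [2] / [8];  Q = [1] / [2]
  Insert 6 (step 3): P = [2, 6] / [8];  Q = [1, 3] / [2]
  Insert 5 (step 4): P = [2, 5] / [6] / [8];  Q = [1, 3] / [2] / [4]
  Insert 4 (step 5): P = [2, 4] / [5] / [6] / [8];  Q = [1, 3] / [2] / [4] / [5]
  Insert 1 (step 6): P = [1, 4] / [2] / [5] / [6] / [8];  Q = [1, 3] / [2] / [4] / [5] / [6]
  Insert 3 (step 7): P = [1, 3] / [2, 4] / [5] / [6] / [8];  Q = [1, 3] / [2, 7] / [4] / [5] / [6]
  Insert 7 (step 8): P = [1, 3, 7] / [2, 4] / [5] / [6] / [8];  Q = [1, 3, 8] / [2, 7] / [4] / [5] / [6]
Final shape: (3, 2, 1, 1, 1).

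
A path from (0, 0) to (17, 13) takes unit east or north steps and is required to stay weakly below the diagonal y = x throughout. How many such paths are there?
Number of paths = 33266625

By the reflection principle (André's argument), the number of monotone paths to (17, 13) with n ≤ m that never go above y = x is C(30, 17) − C(30, 18) = 119759850 − 86493225 = 33266625.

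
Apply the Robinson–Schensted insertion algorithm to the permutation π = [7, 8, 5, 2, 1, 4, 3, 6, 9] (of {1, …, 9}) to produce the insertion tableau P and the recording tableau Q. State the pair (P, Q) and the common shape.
P = [1, 3, 6, 9] / [2, 4] / [5, 8] / [7];  Q = [1, 2, 8, 9] / [3, 6] / [4, 7] / [5];  common shape = (4, 2, 2, 1)

Row-insert the values π_1, π_2, … into P one at a time, bumping the leftmost entry strictly greater than the inserted value down to the next row. The recording tableau Q records, in position (i, j), the step at which that cell was added to P.
  Insert 7 (step 1): P = [7];  Q = [1]
  Insert 8 (step 2): P = [7, 8];  Q = [1, 2]
  Insert 5 (step 3): P = [5, 8] / [7];  Q = [1, 2] / [3]
  Insert 2 (step 4): P = [2, 8] / [5] / [7];  Q = [1, 2] / [3] / [4]
  Insert 1 (step 5): P = [1, 8] / [2] / [5] / [7];  Q = [1, 2] / [3] / [4] / [5]
  Insert 4 (step 6): P = [1, 4] / [2, 8] / [5] / [7];  Q = [1, 2] / [3, 6] / [4] / [5]
  Insert 3 (step 7): P = [1, 3] / [2, 4] / [5, 8] / [7];  Q = [1, 2] / [3, 6] / [4, 7] / [5]
  Insert 6 (step 8): P = [1, 3, 6] / [2, 4] / [5, 8] / [7];  Q = [1, 2, 8] / [3, 6] / [4, 7] / [5]
  Insert 9 (step 9): P = [1, 3, 6, 9] / [2, 4] / [5, 8] / [7];  Q = [1, 2, 8, 9] / [3, 6] / [4, 7] / [5]
Final shape: (4, 2, 2, 1).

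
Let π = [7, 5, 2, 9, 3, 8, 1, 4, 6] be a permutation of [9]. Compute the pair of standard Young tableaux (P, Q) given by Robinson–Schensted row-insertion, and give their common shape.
P = [1, 3, 4, 6] / [2, 8] / [5, 9] / [7];  Q = [1, 4, 6, 9] / [2, 5] / [3, 8] / [7];  common shape = (4, 2, 2, 1)

Row-insert the values π_1, π_2, … into P one at a time, bumping the leftmost entry strictly greater than the inserted value down to the next row. The recording tableau Q records, in position (i, j), the step at which that cell was added to P.
  Insert 7 (step 1): P = [7];  Q = [1]
  Insert 5 (step 2): P = [5] / [7];  Q = [1] / [2]
  Insert 2 (step 3): P = [2] / [5] / [7];  Q = [1] / [2] / [3]
  Insert 9 (step 4): P = [2, 9] / [5] / [7];  Q = [1, 4] / [2] / [3]
  Insert 3 (step 5): P = [2, 3] / [5, 9] / [7];  Q = [1, 4] / [2, 5] / [3]
  Insert 8 (step 6): P = [2, 3, 8] / [5, 9] / [7];  Q = [1, 4, 6] / [2, 5] / [3]
  Insert 1 (step 7): P = [1, 3, 8] / [2, 9] / [5] / [7];  Q = [1, 4, 6] / [2, 5] / [3] / [7]
  Insert 4 (step 8): P = [1, 3, 4] / [2, 8] / [5, 9] / [7];  Q = [1, 4, 6] / [2, 5] / [3, 8] / [7]
  Insert 6 (step 9): P = [1, 3, 4, 6] / [2, 8] / [5, 9] / [7];  Q = [1, 4, 6, 9] / [2, 5] / [3, 8] / [7]
Final shape: (4, 2, 2, 1).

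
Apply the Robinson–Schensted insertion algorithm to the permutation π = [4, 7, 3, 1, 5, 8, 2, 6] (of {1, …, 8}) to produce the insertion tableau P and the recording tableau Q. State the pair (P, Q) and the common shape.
P = [1, 2, 6] / [3, 5, 8] / [4, 7];  Q = [1, 2, 6] / [3, 5, 8] / [4, 7];  common shape = (3, 3, 2)

Row-insert the values π_1, π_2, … into P one at a time, bumping the leftmost entry strictly greater than the inserted value down to the next row. The recording tableau Q records, in position (i, j), the step at which that cell was added to P.
  Insert 4 (step 1): P = [4];  Q = [1]
  Insert 7 (step 2): P = [4, 7];  Q = [1, 2]
  Insert 3 (step 3): P = [3, 7] / [4];  Q = [1, 2] / [3]
  Insert 1 (step 4): P = [1, 7] / [3] / [4];  Q = [1, 2] / [3] / [4]
  Insert 5 (step 5): P = [1, 5] / [3, 7] / [4];  Q = [1, 2] / [3, 5] / [4]
  Insert 8 (step 6): P = [1, 5, 8] / [3, 7] / [4];  Q = [1, 2, 6] / [3, 5] / [4]
  Insert 2 (step 7): P = [1, 2, 8] / [3, 5] / [4, 7];  Q = [1, 2, 6] / [3, 5] / [4, 7]
  Insert 6 (step 8): P = [1, 2, 6] / [3, 5, 8] / [4, 7];  Q = [1, 2, 6] / [3, 5, 8] / [4, 7]
Final shape: (3, 3, 2).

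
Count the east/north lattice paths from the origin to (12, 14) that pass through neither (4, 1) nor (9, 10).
Number of paths = 5757370

Inclusion–exclusion. Total paths: C(26, 12) = 9657700. Through P₁: C(5, 4)·C(21, 8) = 1017450. Through P₂: C(19, 9)·C(7, 3) = 3233230. Since P₁ is strictly southwest of P₂, a monotone path through both must visit P₁ then P₂; paths through both = C(5, 4)·C(14, 5)·C(7, 3) = 350350. Avoid both = 9657700 − 1017450 − 3233230 + 350350 = 5757370.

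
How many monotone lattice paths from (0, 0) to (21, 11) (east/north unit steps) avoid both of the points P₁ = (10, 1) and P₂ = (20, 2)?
Number of paths = 125143504

Inclusion–exclusion. Total paths: C(32, 21) = 129024480. Through P₁: C(11, 10)·C(21, 11) = 3879876. Through P₂: C(22, 20)·C(10, 1) = 2310. Since P₁ is strictly southwest of P₂, a monotone path through both must visit P₁ then P₂; paths through both = C(11, 10)·C(11, 10)·C(10, 1) = 1210. Avoid both = 129024480 − 3879876 − 2310 + 1210 = 125143504.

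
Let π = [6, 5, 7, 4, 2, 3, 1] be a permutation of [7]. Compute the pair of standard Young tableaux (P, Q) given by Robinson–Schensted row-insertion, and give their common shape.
P = [1, 3] / [2, 7] / [4] / [5] / [6];  Q = [1, 3] / [2, 6] / [4] / [5] / [7];  common shape = (2, 2, 1, 1, 1)

Row-insert the values π_1, π_2, … into P one at a time, bumping the leftmost entry strictly greater than the inserted value down to the next row. The recording tableau Q records, in position (i, j), the step at which that cell was added to P.
  Insert 6 (step 1): P = [6];  Q = [1]
  Insert 5 (step 2): P = [5] / [6];  Q = [1] / [2]
  Insert 7 (step 3): P = [5, 7] / [6];  Q = [1, 3] / [2]
  Insert 4 (step 4): P = [4, 7] / [5] / [6];  Q = [1, 3] / [2] / [4]
  Insert 2 (step 5): P = [2, 7] / [4] / [5] / [6];  Q = [1, 3] / [2] / [4] / [5]
  Insert 3 (step 6): P = [2, 3] / [4, 7] / [5] / [6];  Q = [1, 3] / [2, 6] / [4] / [5]
  Insert 1 (step 7): P = [1, 3] / [2, 7] / [4] / [5] / [6];  Q = [1, 3] / [2, 6] / [4] / [5] / [7]
Final shape: (2, 2, 1, 1, 1).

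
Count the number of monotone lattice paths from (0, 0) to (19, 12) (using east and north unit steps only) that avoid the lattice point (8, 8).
Number of paths = 123552975

Total paths from (0, 0) to (19, 12): C(31, 19) = 141120525. Paths through (8, 8): (paths (0, 0) → (8, 8)) × (paths (8, 8) → (19, 12)) = C(16, 8) · C(15, 11) = 12870 · 1365 = 17567550. Avoidance count = 141120525 − 17567550 = 123552975.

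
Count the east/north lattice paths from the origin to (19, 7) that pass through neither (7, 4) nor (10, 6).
Number of paths = 460570

Inclusion–exclusion. Total paths: C(26, 19) = 657800. Through P₁: C(11, 7)·C(15, 12) = 150150. Through P₂: C(16, 10)·C(10, 9) = 80080. Since P₁ is strictly southwest of P₂, a monotone path through both must visit P₁ then P₂; paths through both = C(11, 7)·C(5, 3)·C(10, 9) = 33000. Avoid both = 657800 − 150150 − 80080 + 33000 = 460570.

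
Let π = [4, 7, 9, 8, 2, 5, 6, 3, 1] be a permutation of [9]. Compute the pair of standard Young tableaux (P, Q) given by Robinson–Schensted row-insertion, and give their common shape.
P = [1, 3, 6] / [2, 5, 8] / [4] / [7] / [9];  Q = [1, 2, 3] / [4, 6, 7] / [5] / [8] / [9];  common shape = (3, 3, 1, 1, 1)

Row-insert the values π_1, π_2, … into P one at a time, bumping the leftmost entry strictly greater than the inserted value down to the next row. The recording tableau Q records, in position (i, j), the step at which that cell was added to P.
  Insert 4 (step 1): P = [4];  Q = [1]
  Insert 7 (step 2): P = [4, 7];  Q = [1, 2]
  Insert 9 (step 3): P = [4, 7, 9];  Q = [1, 2, 3]
  Insert 8 (step 4): P = [4, 7, 8] / [9];  Q = [1, 2, 3] / [4]
  Insert 2 (step 5): P = [2, 7, 8] / [4] / [9];  Q = [1, 2, 3] / [4] / [5]
  Insert 5 (step 6): P = [2, 5, 8] / [4, 7] / [9];  Q = [1, 2, 3] / [4, 6] / [5]
  Insert 6 (step 7): P = [2, 5, 6] / [4, 7, 8] / [9];  Q = [1, 2, 3] / [4, 6, 7] / [5]
  Insert 3 (step 8): P = [2, 3, 6] / [4, 5, 8] / [7] / [9];  Q = [1, 2, 3] / [4, 6, 7] / [5] / [8]
  Insert 1 (step 9): P = [1, 3, 6] / [2, 5, 8] / [4] / [7] / [9];  Q = [1, 2, 3] / [4, 6, 7] / [5] / [8] / [9]
Final shape: (3, 3, 1, 1, 1).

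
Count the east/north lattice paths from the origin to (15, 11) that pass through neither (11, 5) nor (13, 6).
Number of paths = 6514292

Inclusion–exclusion. Total paths: C(26, 15) = 7726160. Through P₁: C(16, 11)·C(10, 4) = 917280. Through P₂: C(19, 13)·C(7, 2) = 569772. Since P₁ is strictly southwest of P₂, a monotone path through both must visit P₁ then P₂; paths through both = C(16, 11)·C(3, 2)·C(7, 2) = 275184. Avoid both = 7726160 − 917280 − 569772 + 275184 = 6514292.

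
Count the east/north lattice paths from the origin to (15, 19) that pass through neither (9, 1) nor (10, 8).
Number of paths = 1663836056

Inclusion–exclusion. Total paths: C(34, 15) = 1855967520. Through P₁: C(10, 9)·C(24, 6) = 1345960. Through P₂: C(18, 10)·C(16, 5) = 191134944. Since P₁ is strictly southwest of P₂, a monotone path through both must visit P₁ then P₂; paths through both = C(10, 9)·C(8, 1)·C(16, 5) = 349440. Avoid both = 1855967520 − 1345960 − 191134944 + 349440 = 1663836056.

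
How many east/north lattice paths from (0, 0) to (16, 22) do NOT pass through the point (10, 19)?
Number of paths = 20557453590

Total paths from (0, 0) to (16, 22): C(38, 16) = 22239974430. Paths through (10, 19): (paths (0, 0) → (10, 19)) × (paths (10, 19) → (16, 22)) = C(29, 10) · C(9, 6) = 20030010 · 84 = 1682520840. Avoidance count = 22239974430 − 1682520840 = 20557453590.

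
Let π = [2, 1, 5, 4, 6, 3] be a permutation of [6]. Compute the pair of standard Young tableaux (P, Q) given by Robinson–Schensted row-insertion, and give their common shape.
P = [1, 3, 6] / [2, 4] / [5];  Q = [1, 3, 5] / [2, 4] / [6];  common shape = (3, 2, 1)

Row-insert the values π_1, π_2, … into P one at a time, bumping the leftmost entry strictly greater than the inserted value down to the next row. The recording tableau Q records, in position (i, j), the step at which that cell was added to P.
  Insert 2 (step 1): P = [2];  Q = [1]
  Insert 1 (step 2): P = [1] / [2];  Q = [1] / [2]
  Insert 5 (step 3): P = [1, 5] / [2];  Q = [1, 3] / [2]
  Insert 4 (step 4): P = [1, 4] / [2, 5];  Q = [1, 3] / [2, 4]
  Insert 6 (step 5): P = [1, 4, 6] / [2, 5];  Q = [1, 3, 5] / [2, 4]
  Insert 3 (step 6): P = [1, 3, 6] / [2, 4] / [5];  Q = [1, 3, 5] / [2, 4] / [6]
Final shape: (3, 2, 1).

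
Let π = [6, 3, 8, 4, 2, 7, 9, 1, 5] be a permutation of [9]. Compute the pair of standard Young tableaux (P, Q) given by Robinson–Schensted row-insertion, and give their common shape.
P = [1, 4, 5, 9] / [2, 7] / [3, 8] / [6];  Q = [1, 3, 6, 7] / [2, 4] / [5, 9] / [8];  common shape = (4, 2, 2, 1)

Row-insert the values π_1, π_2, … into P one at a time, bumping the leftmost entry strictly greater than the inserted value down to the next row. The recording tableau Q records, in position (i, j), the step at which that cell was added to P.
  Insert 6 (step 1): P = [6];  Q = [1]
  Insert 3 (step 2): P = [3] / [6];  Q = [1] / [2]
  Insert 8 (step 3): P = [3, 8] / [6];  Q = [1, 3] / [2]
  Insert 4 (step 4): P = [3, 4] / [6, 8];  Q = [1, 3] / [2, 4]
  Insert 2 (step 5): P = [2, 4] / [3, 8] / [6];  Q = [1, 3] / [2, 4] / [5]
  Insert 7 (step 6): P = [2, 4, 7] / [3, 8] / [6];  Q = [1, 3, 6] / [2, 4] / [5]
  Insert 9 (step 7): P = [2, 4, 7, 9] / [3, 8] / [6];  Q = [1, 3, 6, 7] / [2, 4] / [5]
  Insert 1 (step 8): P = [1, 4, 7, 9] / [2, 8] / [3] / [6];  Q = [1, 3, 6, 7] / [2, 4] / [5] / [8]
  Insert 5 (step 9): P = [1, 4, 5, 9] / [2, 7] / [3, 8] / [6];  Q = [1, 3, 6, 7] / [2, 4] / [5, 9] / [8]
Final shape: (4, 2, 2, 1).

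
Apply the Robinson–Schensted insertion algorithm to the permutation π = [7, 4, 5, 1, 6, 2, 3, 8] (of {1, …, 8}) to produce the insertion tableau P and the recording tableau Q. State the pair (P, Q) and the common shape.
P = [1, 2, 3, 8] / [4, 5, 6] / [7];  Q = [1, 3, 5, 8] / [2, 6, 7] / [4];  common shape = (4, 3, 1)

Row-insert the values π_1, π_2, … into P one at a time, bumping the leftmost entry strictly greater than the inserted value down to the next row. The recording tableau Q records, in position (i, j), the step at which that cell was added to P.
  Insert 7 (step 1): P = [7];  Q = [1]
  Insert 4 (step 2): P = [4] / [7];  Q = [1] / [2]
  Insert 5 (step 3): P = [4, 5] / [7];  Q = [1, 3] / [2]
  Insert 1 (step 4): P = [1, 5] / [4] / [7];  Q = [1, 3] / [2] / [4]
  Insert 6 (step 5): P = [1, 5, 6] / [4] / [7];  Q = [1, 3, 5] / [2] / [4]
  Insert 2 (step 6): P = [1, 2, 6] / [4, 5] / [7];  Q = [1, 3, 5] / [2, 6] / [4]
  Insert 3 (step 7): P = [1, 2, 3] / [4, 5, 6] / [7];  Q = [1, 3, 5] / [2, 6, 7] / [4]
  Insert 8 (step 8): P = [1, 2, 3, 8] / [4, 5, 6] / [7];  Q = [1, 3, 5, 8] / [2, 6, 7] / [4]
Final shape: (4, 3, 1).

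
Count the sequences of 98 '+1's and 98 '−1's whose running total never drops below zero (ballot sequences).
C_98 = 57743358069601357782187700608042856334020731624756611000

These ballot sequences are counted by the Catalan number C_n = (1/(n + 1)) · C(2n, n). For n = 98: C_98 = (1/99) · C(196, 98) = 5716592448890534420436582360196242777068052430850904489000/99 = 57743358069601357782187700608042856334020731624756611000.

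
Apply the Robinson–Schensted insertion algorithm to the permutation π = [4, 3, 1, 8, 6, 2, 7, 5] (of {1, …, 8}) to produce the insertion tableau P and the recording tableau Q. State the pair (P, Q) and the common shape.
P = [1, 2, 5] / [3, 6, 7] / [4, 8];  Q = [1, 4, 7] / [2, 5, 8] / [3, 6];  common shape = (3, 3, 2)

Row-insert the values π_1, π_2, … into P one at a time, bumping the leftmost entry strictly greater than the inserted value down to the next row. The recording tableau Q records, in position (i, j), the step at which that cell was added to P.
  Insert 4 (step 1): P = [4];  Q = [1]
  Insert 3 (step 2): P = [3] / [4];  Q = [1] / [2]
  Insert 1 (step 3): P = [1] / [3] / [4];  Q = [1] / [2] / [3]
  Insert 8 (step 4): P = [1, 8] / [3] / [4];  Q = [1, 4] / [2] / [3]
  Insert 6 (step 5): P = [1, 6] / [3, 8] / [4];  Q = [1, 4] / [2, 5] / [3]
  Insert 2 (step 6): P = [1, 2] / [3, 6] / [4, 8];  Q = [1, 4] / [2, 5] / [3, 6]
  Insert 7 (step 7): P = [1, 2, 7] / [3, 6] / [4, 8];  Q = [1, 4, 7] / [2, 5] / [3, 6]
  Insert 5 (step 8): P = [1, 2, 5] / [3, 6, 7] / [4, 8];  Q = [1, 4, 7] / [2, 5, 8] / [3, 6]
Final shape: (3, 3, 2).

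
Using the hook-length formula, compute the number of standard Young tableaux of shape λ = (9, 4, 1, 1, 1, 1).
# SYT of shape (9, 4, 1, 1, 1, 1) = 364650

Hook-length formula: f^λ = n! / Π hook(c), product over all cells c of the Young diagram. For λ = (9, 4, 1, 1, 1, 1), n = 17 boxes. Hook lengths by row (left-to-right, top-to-bottom): [14, 9, 8, 7, 5, 4, 3, 2, 1]; [8, 3, 2, 1]; [4]; [3]; [2]; [1]. Product of hooks = 975421440. So f^λ = 17! / 975421440 = 355687428096000 / 975421440 = 364650.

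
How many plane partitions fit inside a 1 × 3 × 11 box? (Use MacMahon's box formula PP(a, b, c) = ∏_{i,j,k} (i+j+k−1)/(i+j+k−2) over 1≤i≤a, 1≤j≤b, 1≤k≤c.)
PP(1, 3, 11) = 364

Evaluate the triple product over i = 1..1, j = 1..3, k = 1..11. The factors are (2/1) · (3/2) · (4/3) · (5/4) · (6/5) · (7/6) · (8/7) · (9/8) · … (33 factors total). The numerators and denominators telescope so the product is an integer; carrying out the multiplication exactly gives PP(1, 3, 11) = 364.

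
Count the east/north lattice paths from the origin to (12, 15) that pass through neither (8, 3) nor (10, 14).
Number of paths = 11238402

Inclusion–exclusion. Total paths: C(27, 12) = 17383860. Through P₁: C(11, 8)·C(16, 4) = 300300. Through P₂: C(24, 10)·C(3, 2) = 5883768. Since P₁ is strictly southwest of P₂, a monotone path through both must visit P₁ then P₂; paths through both = C(11, 8)·C(13, 2)·C(3, 2) = 38610. Avoid both = 17383860 − 300300 − 5883768 + 38610 = 11238402.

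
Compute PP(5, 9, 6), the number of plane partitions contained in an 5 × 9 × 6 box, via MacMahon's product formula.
PP(5, 9, 6) = 72261531710368

Evaluate the triple product over i = 1..5, j = 1..9, k = 1..6. The factors are (2/1) · (3/2) · (4/3) · (5/4) · (6/5) · (7/6) · (3/2) · (4/3) · … (270 factors total). The numerators and denominators telescope so the product is an integer; carrying out the multiplication exactly gives PP(5, 9, 6) = 72261531710368.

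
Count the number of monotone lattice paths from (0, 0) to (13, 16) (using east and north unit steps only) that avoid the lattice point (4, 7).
Number of paths = 51819315

Total paths from (0, 0) to (13, 16): C(29, 13) = 67863915. Paths through (4, 7): (paths (0, 0) → (4, 7)) × (paths (4, 7) → (13, 16)) = C(11, 4) · C(18, 9) = 330 · 48620 = 16044600. Avoidance count = 67863915 − 16044600 = 51819315.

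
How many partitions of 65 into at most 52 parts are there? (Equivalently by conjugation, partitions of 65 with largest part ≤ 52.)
p(65, parts ≤ 52) = 2012286

Use the recurrence p(n, m) = p(n, m−1) + p(n−m, m): either the largest part is < m (count p(n, m−1)) or the largest part is exactly m (remove one copy of m, count p(n−m, m)). With p(0, ·) = 1 this gives p(65, parts ≤ 52) = 2012286. (By conjugating Young diagrams, this also counts partitions of 65 into at most 52 parts.)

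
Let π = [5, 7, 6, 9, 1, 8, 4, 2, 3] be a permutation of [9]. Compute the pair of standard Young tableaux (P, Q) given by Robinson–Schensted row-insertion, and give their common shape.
P = [1, 2, 3] / [4, 6, 8] / [5, 9] / [7];  Q = [1, 2, 4] / [3, 6, 9] / [5, 7] / [8];  common shape = (3, 3, 2, 1)

Row-insert the values π_1, π_2, … into P one at a time, bumping the leftmost entry strictly greater than the inserted value down to the next row. The recording tableau Q records, in position (i, j), the step at which that cell was added to P.
  Insert 5 (step 1): P = [5];  Q = [1]
  Insert 7 (step 2): P = [5, 7];  Q = [1, 2]
  Insert 6 (step 3): P = [5, 6] / [7];  Q = [1, 2] / [3]
  Insert 9 (step 4): P = [5, 6, 9] / [7];  Q = [1, 2, 4] / [3]
  Insert 1 (step 5): P = [1, 6, 9] / [5] / [7];  Q = [1, 2, 4] / [3] / [5]
  Insert 8 (step 6): P = [1, 6, 8] / [5, 9] / [7];  Q = [1, 2, 4] / [3, 6] / [5]
  Insert 4 (step 7): P = [1, 4, 8] / [5, 6] / [7, 9];  Q = [1, 2, 4] / [3, 6] / [5, 7]
  Insert 2 (step 8): P = [1, 2, 8] / [4, 6] / [5, 9] / [7];  Q = [1, 2, 4] / [3, 6] / [5, 7] / [8]
  Insert 3 (step 9): P = [1, 2, 3] / [4, 6, 8] / [5, 9] / [7];  Q = [1, 2, 4] / [3, 6, 9] / [5, 7] / [8]
Final shape: (3, 3, 2, 1).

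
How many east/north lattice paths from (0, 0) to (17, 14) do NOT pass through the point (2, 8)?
Number of paths = 262740645

Total paths from (0, 0) to (17, 14): C(31, 17) = 265182525. Paths through (2, 8): (paths (0, 0) → (2, 8)) × (paths (2, 8) → (17, 14)) = C(10, 2) · C(21, 15) = 45 · 54264 = 2441880. Avoidance count = 265182525 − 2441880 = 262740645.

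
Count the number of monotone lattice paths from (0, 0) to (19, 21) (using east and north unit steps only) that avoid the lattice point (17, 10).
Number of paths = 130624378170

Total paths from (0, 0) to (19, 21): C(40, 19) = 131282408400. Paths through (17, 10): (paths (0, 0) → (17, 10)) × (paths (17, 10) → (19, 21)) = C(27, 17) · C(13, 2) = 8436285 · 78 = 658030230. Avoidance count = 131282408400 − 658030230 = 130624378170.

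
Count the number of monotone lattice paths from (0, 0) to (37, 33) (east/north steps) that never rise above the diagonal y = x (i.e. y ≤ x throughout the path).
Number of paths = 13187694661947683150

By the reflection principle (André's argument), the number of monotone paths to (37, 33) with n ≤ m that never go above y = x is C(70, 37) − C(70, 38) = 100226479430802391940 − 87038784768854708790 = 13187694661947683150.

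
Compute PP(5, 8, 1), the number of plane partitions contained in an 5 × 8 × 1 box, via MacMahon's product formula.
PP(5, 8, 1) = 1287

Evaluate the triple product over i = 1..5, j = 1..8, k = 1..1. The factors are (2/1) · (3/2) · (4/3) · (5/4) · (6/5) · (7/6) · (8/7) · (9/8) · … (40 factors total). The numerators and denominators telescope so the product is an integer; carrying out the multiplication exactly gives PP(5, 8, 1) = 1287.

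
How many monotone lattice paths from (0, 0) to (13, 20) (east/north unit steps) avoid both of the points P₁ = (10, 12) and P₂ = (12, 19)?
Number of paths = 230787312

Inclusion–exclusion. Total paths: C(33, 13) = 573166440. Through P₁: C(22, 10)·C(11, 3) = 106696590. Through P₂: C(31, 12)·C(2, 1) = 282241050. Since P₁ is strictly southwest of P₂, a monotone path through both must visit P₁ then P₂; paths through both = C(22, 10)·C(9, 2)·C(2, 1) = 46558512. Avoid both = 573166440 − 106696590 − 282241050 + 46558512 = 230787312.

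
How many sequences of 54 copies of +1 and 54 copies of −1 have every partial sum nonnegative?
C_54 = 451959718027953471447609509424

These ballot sequences are counted by the Catalan number C_n = (1/(n + 1)) · C(2n, n). For n = 54: C_54 = (1/55) · C(108, 54) = 24857784491537440929618523018320/55 = 451959718027953471447609509424.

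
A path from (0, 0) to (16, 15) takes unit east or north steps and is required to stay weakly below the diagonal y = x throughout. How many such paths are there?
Number of paths = 35357670

By the reflection principle (André's argument), the number of monotone paths to (16, 15) with n ≤ m that never go above y = x is C(31, 16) − C(31, 17) = 300540195 − 265182525 = 35357670.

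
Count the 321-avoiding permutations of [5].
C_5 = 42

These 321-avoiding permutations are counted by the Catalan number C_n = (1/(n + 1)) · C(2n, n). For n = 5: C_5 = (1/6) · C(10, 5) = 252/6 = 42.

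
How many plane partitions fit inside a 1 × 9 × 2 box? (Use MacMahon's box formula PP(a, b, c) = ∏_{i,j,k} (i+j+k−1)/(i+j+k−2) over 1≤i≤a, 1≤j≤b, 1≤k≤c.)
PP(1, 9, 2) = 55

Evaluate the triple product over i = 1..1, j = 1..9, k = 1..2. The factors are (2/1) · (3/2) · (3/2) · (4/3) · (4/3) · (5/4) · (5/4) · (6/5) · … (18 factors total). The numerators and denominators telescope so the product is an integer; carrying out the multiplication exactly gives PP(1, 9, 2) = 55.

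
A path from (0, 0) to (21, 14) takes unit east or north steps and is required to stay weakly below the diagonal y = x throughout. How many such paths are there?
Number of paths = 843621600

By the reflection principle (André's argument), the number of monotone paths to (21, 14) with n ≤ m that never go above y = x is C(35, 21) − C(35, 22) = 2319959400 − 1476337800 = 843621600.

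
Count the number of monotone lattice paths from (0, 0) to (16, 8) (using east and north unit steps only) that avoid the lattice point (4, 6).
Number of paths = 716361

Total paths from (0, 0) to (16, 8): C(24, 16) = 735471. Paths through (4, 6): (paths (0, 0) → (4, 6)) × (paths (4, 6) → (16, 8)) = C(10, 4) · C(14, 12) = 210 · 91 = 19110. Avoidance count = 735471 − 19110 = 716361.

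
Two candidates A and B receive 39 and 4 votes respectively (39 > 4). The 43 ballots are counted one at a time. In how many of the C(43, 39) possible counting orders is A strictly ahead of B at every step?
Strict-lead orderings = 100450

Total orderings of the 43 votes with 39 for A: C(43, 39) = 123410. By the Bertrand ballot formula (Cycle Lemma / reflection principle), the number of orderings in which A is strictly ahead of B throughout is (p − q)/(p + q) · C(p + q, p) = (39 − 4)/(39 + 4) · 123410 = 100450.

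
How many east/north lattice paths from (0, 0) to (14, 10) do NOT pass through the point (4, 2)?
Number of paths = 1304886

Total paths from (0, 0) to (14, 10): C(24, 14) = 1961256. Paths through (4, 2): (paths (0, 0) → (4, 2)) × (paths (4, 2) → (14, 10)) = C(6, 4) · C(18, 10) = 15 · 43758 = 656370. Avoidance count = 1961256 − 656370 = 1304886.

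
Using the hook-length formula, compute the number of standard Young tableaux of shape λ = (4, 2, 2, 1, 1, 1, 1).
# SYT of shape (4, 2, 2, 1, 1, 1, 1) = 2376

Hook-length formula: f^λ = n! / Π hook(c), product over all cells c of the Young diagram. For λ = (4, 2, 2, 1, 1, 1, 1), n = 12 boxes. Hook lengths by row (left-to-right, top-to-bottom): [10, 5, 2, 1]; [7, 2]; [6, 1]; [4]; [3]; [2]; [1]. Product of hooks = 201600. So f^λ = 12! / 201600 = 479001600 / 201600 = 2376.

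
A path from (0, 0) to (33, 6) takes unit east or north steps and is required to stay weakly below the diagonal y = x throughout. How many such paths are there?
Number of paths = 2686866

By the reflection principle (André's argument), the number of monotone paths to (33, 6) with n ≤ m that never go above y = x is C(39, 33) − C(39, 34) = 3262623 − 575757 = 2686866.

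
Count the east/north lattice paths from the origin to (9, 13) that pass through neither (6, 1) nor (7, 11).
Number of paths = 303753

Inclusion–exclusion. Total paths: C(22, 9) = 497420. Through P₁: C(7, 6)·C(15, 3) = 3185. Through P₂: C(18, 7)·C(4, 2) = 190944. Since P₁ is strictly southwest of P₂, a monotone path through both must visit P₁ then P₂; paths through both = C(7, 6)·C(11, 1)·C(4, 2) = 462. Avoid both = 497420 − 3185 − 190944 + 462 = 303753.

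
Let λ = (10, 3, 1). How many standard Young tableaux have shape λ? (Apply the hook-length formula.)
# SYT of shape (10, 3, 1) = 2002

Hook-length formula: f^λ = n! / Π hook(c), product over all cells c of the Young diagram. For λ = (10, 3, 1), n = 14 boxes. Hook lengths by row (left-to-right, top-to-bottom): [12, 10, 9, 7, 6, 5, 4, 3, 2, 1]; [4, 2, 1]; [1]. Product of hooks = 43545600. So f^λ = 14! / 43545600 = 87178291200 / 43545600 = 2002.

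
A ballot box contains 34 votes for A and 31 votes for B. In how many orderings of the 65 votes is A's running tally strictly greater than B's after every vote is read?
Strict-lead orderings = 156802065535194912

Total orderings of the 65 votes with 34 for A: C(65, 34) = 3397378086595889760. By the Bertrand ballot formula (Cycle Lemma / reflection principle), the number of orderings in which A is strictly ahead of B throughout is (p − q)/(p + q) · C(p + q, p) = (34 − 31)/(34 + 31) · 3397378086595889760 = 156802065535194912.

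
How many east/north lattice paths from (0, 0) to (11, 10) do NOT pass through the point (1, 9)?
Number of paths = 352606

Total paths from (0, 0) to (11, 10): C(21, 11) = 352716. Paths through (1, 9): (paths (0, 0) → (1, 9)) × (paths (1, 9) → (11, 10)) = C(10, 1) · C(11, 10) = 10 · 11 = 110. Avoidance count = 352716 − 110 = 352606.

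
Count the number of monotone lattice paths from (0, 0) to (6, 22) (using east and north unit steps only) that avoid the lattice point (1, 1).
Number of paths = 245180

Total paths from (0, 0) to (6, 22): C(28, 6) = 376740. Paths through (1, 1): (paths (0, 0) → (1, 1)) × (paths (1, 1) → (6, 22)) = C(2, 1) · C(26, 5) = 2 · 65780 = 131560. Avoidance count = 376740 − 131560 = 245180.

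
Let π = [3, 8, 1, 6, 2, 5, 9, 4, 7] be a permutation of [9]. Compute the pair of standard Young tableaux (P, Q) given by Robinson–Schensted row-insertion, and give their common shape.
P = [1, 2, 4, 7] / [3, 5, 9] / [6] / [8];  Q = [1, 2, 6, 7] / [3, 4, 9] / [5] / [8];  common shape = (4, 3, 1, 1)

Row-insert the values π_1, π_2, … into P one at a time, bumping the leftmost entry strictly greater than the inserted value down to the next row. The recording tableau Q records, in position (i, j), the step at which that cell was added to P.
  Insert 3 (step 1): P = [3];  Q = [1]
  Insert 8 (step 2): P = [3, 8];  Q = [1, 2]
  Insert 1 (step 3): P = [1, 8] / [3];  Q = [1, 2] / [3]
  Insert 6 (step 4): P = [1, 6] / [3, 8];  Q = [1, 2] / [3, 4]
  Insert 2 (step 5): P = [1, 2] / [3, 6] / [8];  Q = [1, 2] / [3, 4] / [5]
  Insert 5 (step 6): P = [1, 2, 5] / [3, 6] / [8];  Q = [1, 2, 6] / [3, 4] / [5]
  Insert 9 (step 7): P = [1, 2, 5, 9] / [3, 6] / [8];  Q = [1, 2, 6, 7] / [3, 4] / [5]
  Insert 4 (step 8): P = [1, 2, 4, 9] / [3, 5] / [6] / [8];  Q = [1, 2, 6, 7] / [3, 4] / [5] / [8]
  Insert 7 (step 9): P = [1, 2, 4, 7] / [3, 5, 9] / [6] / [8];  Q = [1, 2, 6, 7] / [3, 4, 9] / [5] / [8]
Final shape: (4, 3, 1, 1).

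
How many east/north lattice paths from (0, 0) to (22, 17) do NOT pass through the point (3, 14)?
Number of paths = 51020070610

Total paths from (0, 0) to (22, 17): C(39, 22) = 51021117810. Paths through (3, 14): (paths (0, 0) → (3, 14)) × (paths (3, 14) → (22, 17)) = C(17, 3) · C(22, 19) = 680 · 1540 = 1047200. Avoidance count = 51021117810 − 1047200 = 51020070610.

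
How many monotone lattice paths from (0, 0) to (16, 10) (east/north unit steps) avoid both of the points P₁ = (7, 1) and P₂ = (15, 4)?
Number of paths = 4904883

Inclusion–exclusion. Total paths: C(26, 16) = 5311735. Through P₁: C(8, 7)·C(18, 9) = 388960. Through P₂: C(19, 15)·C(7, 1) = 27132. Since P₁ is strictly southwest of P₂, a monotone path through both must visit P₁ then P₂; paths through both = C(8, 7)·C(11, 8)·C(7, 1) = 9240. Avoid both = 5311735 − 388960 − 27132 + 9240 = 4904883.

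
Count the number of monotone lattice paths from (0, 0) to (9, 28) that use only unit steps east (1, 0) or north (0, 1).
Number of paths = 124403620

A monotone lattice path from (0, 0) to (9, 28) consists of 9 east steps and 28 north steps in some order, so it is determined by which 9 of the 37 steps are east. The count is C(37, 9) = 124403620.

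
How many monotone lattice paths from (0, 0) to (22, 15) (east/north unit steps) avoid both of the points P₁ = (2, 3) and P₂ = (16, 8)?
Number of paths = 6043739604

Inclusion–exclusion. Total paths: C(37, 22) = 9364199760. Through P₁: C(5, 2)·C(32, 20) = 2257928400. Through P₂: C(24, 16)·C(13, 6) = 1262068236. Since P₁ is strictly southwest of P₂, a monotone path through both must visit P₁ then P₂; paths through both = C(5, 2)·C(19, 14)·C(13, 6) = 199536480. Avoid both = 9364199760 − 2257928400 − 1262068236 + 199536480 = 6043739604.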